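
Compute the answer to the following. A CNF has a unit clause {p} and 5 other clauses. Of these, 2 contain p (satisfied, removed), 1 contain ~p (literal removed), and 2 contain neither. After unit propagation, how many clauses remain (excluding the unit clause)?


Satisfied (removed): 2
Shortened (remain): 1
Unchanged (remain): 2
Remaining = 1 + 2 = 3

3


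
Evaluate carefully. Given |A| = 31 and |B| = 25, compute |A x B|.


The Cartesian product A x B contains all ordered pairs (a, b).
|A x B| = |A| * |B| = 31 * 25 = 775

775


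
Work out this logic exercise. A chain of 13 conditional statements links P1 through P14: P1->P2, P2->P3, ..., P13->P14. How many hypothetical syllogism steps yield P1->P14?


With 13 implications in a chain connecting 14 propositions:
P1->P2, P2->P3, ..., P13->P14
Steps needed = (number of implications) - 1 = 13 - 1 = 12

12


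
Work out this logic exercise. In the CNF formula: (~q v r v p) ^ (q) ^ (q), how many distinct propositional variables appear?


Identify each variable that appears in the formula.
Variables found: p, q, r
Count = 3

3


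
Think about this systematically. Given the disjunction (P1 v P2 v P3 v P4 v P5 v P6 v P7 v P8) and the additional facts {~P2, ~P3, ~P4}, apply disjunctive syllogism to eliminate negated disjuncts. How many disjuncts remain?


Original disjuncts (8): P1, P2, P3, P4, P5, P6, P7, P8
Negated (eliminate): ~P2, ~P3, ~P4
Remaining disjuncts: P1, P5, P6, P7, P8
Count = 8 - 3 = 5

5


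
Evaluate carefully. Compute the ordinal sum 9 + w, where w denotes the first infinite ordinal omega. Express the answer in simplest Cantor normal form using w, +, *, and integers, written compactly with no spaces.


Compute 9 + w.
Ordinal + is associative but NOT commutative; for finite n>0, n + w = w but w + n stays w+n.
Any finite left addend is absorbed by w on the right: 9 + w = w.
Result = w

w


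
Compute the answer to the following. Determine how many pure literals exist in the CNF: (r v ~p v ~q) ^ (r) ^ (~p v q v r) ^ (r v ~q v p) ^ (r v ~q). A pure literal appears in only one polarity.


Check each variable for pure literal status:
p: mixed (not pure)
q: mixed (not pure)
r: pure positive
Pure literal count = 1

1


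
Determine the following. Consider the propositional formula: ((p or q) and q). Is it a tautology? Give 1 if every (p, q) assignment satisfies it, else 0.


Check all 4 assignments:
p=0, q=0: 0
p=0, q=1: 1
p=1, q=0: 0
p=1, q=1: 1
Satisfying count = 2/4.
Tautology iff count = 4: no.

0


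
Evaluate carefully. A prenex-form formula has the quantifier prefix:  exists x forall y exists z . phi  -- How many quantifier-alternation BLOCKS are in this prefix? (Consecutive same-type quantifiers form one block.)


Quantifier-type sequence: E A E  (A=forall, E=exists)
Group into maximal same-type runs:
  Ex1 | Ax1 | Ex1
Number of blocks = 3

3


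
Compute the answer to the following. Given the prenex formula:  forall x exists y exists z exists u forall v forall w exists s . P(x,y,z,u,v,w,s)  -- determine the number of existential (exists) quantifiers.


Quantifier prefix: forall x exists y exists z exists u forall v forall w exists s
Mark each quantifier type:
  U E E E U U E
Universal count = 3, Existential count = 4
Asked for existential (exists) quantifiers: 4

4


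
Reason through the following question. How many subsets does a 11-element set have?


The power set of a set with n elements has 2^n elements.
|P(S)| = 2^11 = 2048

2048


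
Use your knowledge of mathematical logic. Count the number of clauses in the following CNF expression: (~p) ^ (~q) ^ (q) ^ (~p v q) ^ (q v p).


A CNF formula is a conjunction of clauses.
Clauses are separated by ^.
Counting the conjuncts: 5 clauses.

5


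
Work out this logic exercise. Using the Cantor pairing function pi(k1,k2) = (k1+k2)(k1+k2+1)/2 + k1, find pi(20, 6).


k1 + k2 = 26
(k1+k2)(k1+k2+1)/2 = 26 * 27 / 2 = 351
pi = 351 + 20 = 371

371


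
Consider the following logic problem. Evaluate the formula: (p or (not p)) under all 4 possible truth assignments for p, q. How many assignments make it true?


Check all 4 assignments:
p=0, q=0: 1
p=0, q=1: 1
p=1, q=0: 1
p=1, q=1: 1
Count of True = 4

4


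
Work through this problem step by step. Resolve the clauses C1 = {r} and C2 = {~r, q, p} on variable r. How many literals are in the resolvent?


Remove r from C1 and ~r from C2.
C1 remainder: {}
C2 remainder: {q, p}
Union (resolvent): {p, q}
Resolvent has 2 literal(s).

2


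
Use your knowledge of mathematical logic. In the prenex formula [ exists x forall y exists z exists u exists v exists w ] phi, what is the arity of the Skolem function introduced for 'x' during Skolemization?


Quantifier prefix: exists x forall y exists z exists u exists v exists w
'x' is existentially quantified at position 1.
No universal quantifiers precede it.
Skolem function arity = 0 (a Skolem constant)

0


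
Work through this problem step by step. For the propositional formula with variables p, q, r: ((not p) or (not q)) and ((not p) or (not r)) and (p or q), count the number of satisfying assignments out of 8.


Evaluate all 8 assignments for p, q, r:
p=0, q=0, r=0: 0
p=0, q=0, r=1: 0
p=0, q=1, r=0: 1
p=0, q=1, r=1: 1
p=1, q=0, r=0: 1
p=1, q=0, r=1: 0
p=1, q=1, r=0: 0
p=1, q=1, r=1: 0
Satisfying count = 3

3


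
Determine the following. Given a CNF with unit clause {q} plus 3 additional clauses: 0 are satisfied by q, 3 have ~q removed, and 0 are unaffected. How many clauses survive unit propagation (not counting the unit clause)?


Satisfied (removed): 0
Shortened (remain): 3
Unchanged (remain): 0
Remaining = 3 + 0 = 3

3


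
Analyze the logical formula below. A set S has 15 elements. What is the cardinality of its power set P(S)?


The power set of a set with n elements has 2^n elements.
|P(S)| = 2^15 = 32768

32768


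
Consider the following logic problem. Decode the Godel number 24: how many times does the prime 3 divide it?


Factorize 24 by dividing by 3 repeatedly.
Division steps: 3 divides 24 exactly 1 time(s).
Exponent of 3 = 1

1


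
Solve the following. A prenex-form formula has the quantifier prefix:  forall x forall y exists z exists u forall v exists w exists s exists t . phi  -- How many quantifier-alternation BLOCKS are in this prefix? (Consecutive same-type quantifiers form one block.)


Quantifier-type sequence: A A E E A E E E  (A=forall, E=exists)
Group into maximal same-type runs:
  Ax2 | Ex2 | Ax1 | Ex3
Number of blocks = 4

4


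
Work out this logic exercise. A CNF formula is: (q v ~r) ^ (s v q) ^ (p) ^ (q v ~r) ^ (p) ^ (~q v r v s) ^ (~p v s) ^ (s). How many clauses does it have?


A CNF formula is a conjunction of clauses.
Clauses are separated by ^.
Counting the conjuncts: 8 clauses.

8


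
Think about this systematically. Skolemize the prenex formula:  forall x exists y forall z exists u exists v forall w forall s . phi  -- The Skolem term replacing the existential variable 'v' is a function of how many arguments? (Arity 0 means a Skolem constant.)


Quantifier prefix: forall x exists y forall z exists u exists v forall w forall s
'v' is existentially quantified at position 5.
Universal variables preceding it: x, z
Skolem function arity = 2

2


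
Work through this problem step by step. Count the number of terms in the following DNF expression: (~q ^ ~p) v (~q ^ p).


A DNF formula is a disjunction of terms (conjunctions).
Terms are separated by v.
Counting the disjuncts: 2 terms.

2


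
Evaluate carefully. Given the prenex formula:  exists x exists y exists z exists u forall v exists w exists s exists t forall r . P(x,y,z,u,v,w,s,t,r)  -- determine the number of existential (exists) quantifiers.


Quantifier prefix: exists x exists y exists z exists u forall v exists w exists s exists t forall r
Mark each quantifier type:
  E E E E U E E E U
Universal count = 2, Existential count = 7
Asked for existential (exists) quantifiers: 7

7


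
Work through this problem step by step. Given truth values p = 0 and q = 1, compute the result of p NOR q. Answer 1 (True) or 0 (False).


p = 0, q = 1
Operation: p NOR q
Evaluate: 0 NOR 1 = 0

0


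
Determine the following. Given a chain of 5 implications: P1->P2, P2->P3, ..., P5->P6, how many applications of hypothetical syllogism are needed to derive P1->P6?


With 5 implications in a chain connecting 6 propositions:
P1->P2, P2->P3, ..., P5->P6
Steps needed = (number of implications) - 1 = 5 - 1 = 4

4


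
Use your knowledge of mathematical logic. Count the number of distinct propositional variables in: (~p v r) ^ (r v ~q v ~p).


Identify each variable that appears in the formula.
Variables found: p, q, r
Count = 3

3


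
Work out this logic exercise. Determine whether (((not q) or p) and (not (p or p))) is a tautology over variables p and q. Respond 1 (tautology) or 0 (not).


Check all 4 assignments:
p=0, q=0: 1
p=0, q=1: 0
p=1, q=0: 0
p=1, q=1: 0
Satisfying count = 1/4.
Tautology iff count = 4: no.

0


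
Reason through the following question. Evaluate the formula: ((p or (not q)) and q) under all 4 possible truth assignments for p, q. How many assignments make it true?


Check all 4 assignments:
p=0, q=0: 0
p=0, q=1: 0
p=1, q=0: 0
p=1, q=1: 1
Count of True = 1

1


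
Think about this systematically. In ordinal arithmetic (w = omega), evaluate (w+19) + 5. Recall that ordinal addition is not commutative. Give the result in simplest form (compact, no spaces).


Compute (w+19) + 5.
Ordinal + is associative but NOT commutative; for finite n>0, n + w = w but w + n stays w+n.
By associativity: (w+19) + 5 = w + (19+5) = w+24.
Result = w+24

w+24


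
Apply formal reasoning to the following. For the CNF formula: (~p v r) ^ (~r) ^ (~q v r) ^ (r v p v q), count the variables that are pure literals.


Check each variable for pure literal status:
p: mixed (not pure)
q: mixed (not pure)
r: mixed (not pure)
Pure literal count = 0

0


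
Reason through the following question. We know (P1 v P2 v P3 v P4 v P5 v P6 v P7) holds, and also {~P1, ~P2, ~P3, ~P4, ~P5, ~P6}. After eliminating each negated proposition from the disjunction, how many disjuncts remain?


Original disjuncts (7): P1, P2, P3, P4, P5, P6, P7
Negated (eliminate): ~P1, ~P2, ~P3, ~P4, ~P5, ~P6
Remaining disjuncts: P7
Count = 7 - 6 = 1

1


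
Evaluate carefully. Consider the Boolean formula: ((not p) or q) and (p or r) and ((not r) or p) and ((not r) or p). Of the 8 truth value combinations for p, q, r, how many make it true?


Evaluate all 8 assignments for p, q, r:
p=0, q=0, r=0: 0
p=0, q=0, r=1: 0
p=0, q=1, r=0: 0
p=0, q=1, r=1: 0
p=1, q=0, r=0: 0
p=1, q=0, r=1: 0
p=1, q=1, r=0: 1
p=1, q=1, r=1: 1
Satisfying count = 2

2


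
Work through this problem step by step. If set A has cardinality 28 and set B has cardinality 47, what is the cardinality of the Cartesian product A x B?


The Cartesian product A x B contains all ordered pairs (a, b).
|A x B| = |A| * |B| = 28 * 47 = 1316

1316


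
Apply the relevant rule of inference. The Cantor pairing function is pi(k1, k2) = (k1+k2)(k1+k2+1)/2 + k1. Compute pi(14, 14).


k1 + k2 = 28
(k1+k2)(k1+k2+1)/2 = 28 * 29 / 2 = 406
pi = 406 + 14 = 420

420


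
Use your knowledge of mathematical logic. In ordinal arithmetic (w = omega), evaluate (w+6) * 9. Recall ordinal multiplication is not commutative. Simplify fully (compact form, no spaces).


Compute (w+6) * 9.
Ordinal * is associative and left-distributive over +, but NOT commutative; for finite n>1, n*w = w but w*n stays w*n.
(w+6) * 9 = (w+6) repeated 9 times. Each intermediate +6 is absorbed by the following w; only the last survives: w*9+6.
Result = w*9+6

w*9+6


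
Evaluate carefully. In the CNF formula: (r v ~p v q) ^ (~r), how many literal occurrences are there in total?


Counting literals in each clause:
Clause 1: 3 literal(s)
Clause 2: 1 literal(s)
Total = 4

4


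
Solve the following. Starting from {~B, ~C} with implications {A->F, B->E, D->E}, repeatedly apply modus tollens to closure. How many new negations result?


Initial negated facts: {~B, ~C}
Apply modus tollens to closure:
  (no implication fires)
Final negated: {~B, ~C}
New negations: {(none)}
Count = 0

0


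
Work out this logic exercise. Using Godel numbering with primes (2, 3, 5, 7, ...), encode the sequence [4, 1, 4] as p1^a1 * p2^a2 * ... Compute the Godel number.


Encode each element as an exponent of the corresponding prime:
  2^4 = 16
  3^1 = 3
  5^4 = 625
Product = 16 * 3 * 625 = 30000

30000


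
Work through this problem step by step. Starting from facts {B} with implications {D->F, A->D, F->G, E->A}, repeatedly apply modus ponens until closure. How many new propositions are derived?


Initial facts: {B}
Apply modus ponens to closure:
  (no implication fires)
Final known: {B}
New propositions: {(none)}
Count = 0

0


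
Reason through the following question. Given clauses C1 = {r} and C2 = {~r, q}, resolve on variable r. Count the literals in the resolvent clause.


Remove r from C1 and ~r from C2.
C1 remainder: {}
C2 remainder: {q}
Union (resolvent): {q}
Resolvent has 1 literal(s).

1


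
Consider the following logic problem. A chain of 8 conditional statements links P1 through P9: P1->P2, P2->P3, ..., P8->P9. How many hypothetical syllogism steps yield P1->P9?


With 8 implications in a chain connecting 9 propositions:
P1->P2, P2->P3, ..., P8->P9
Steps needed = (number of implications) - 1 = 8 - 1 = 7

7


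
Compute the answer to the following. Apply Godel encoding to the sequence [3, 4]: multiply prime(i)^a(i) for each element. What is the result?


Encode each element as an exponent of the corresponding prime:
  2^3 = 8
  3^4 = 81
Product = 8 * 81 = 648

648


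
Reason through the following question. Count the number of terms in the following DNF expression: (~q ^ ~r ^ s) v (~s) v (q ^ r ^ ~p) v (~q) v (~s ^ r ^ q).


A DNF formula is a disjunction of terms (conjunctions).
Terms are separated by v.
Counting the disjuncts: 5 terms.

5


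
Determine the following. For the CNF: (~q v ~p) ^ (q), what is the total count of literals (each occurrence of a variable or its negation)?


Counting literals in each clause:
Clause 1: 2 literal(s)
Clause 2: 1 literal(s)
Total = 3

3


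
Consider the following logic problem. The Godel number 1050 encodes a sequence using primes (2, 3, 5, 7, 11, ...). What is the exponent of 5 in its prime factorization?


Factorize 1050 by dividing by 5 repeatedly.
Division steps: 5 divides 1050 exactly 2 time(s).
Exponent of 5 = 2

2


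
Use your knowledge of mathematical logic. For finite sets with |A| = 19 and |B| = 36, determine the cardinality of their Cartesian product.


The Cartesian product A x B contains all ordered pairs (a, b).
|A x B| = |A| * |B| = 19 * 36 = 684

684


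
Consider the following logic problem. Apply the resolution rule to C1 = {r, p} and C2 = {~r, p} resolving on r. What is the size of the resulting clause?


Remove r from C1 and ~r from C2.
C1 remainder: {p}
C2 remainder: {p}
Union (resolvent): {p}
Resolvent has 1 literal(s).

1


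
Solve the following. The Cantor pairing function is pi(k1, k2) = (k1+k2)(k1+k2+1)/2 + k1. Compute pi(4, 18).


k1 + k2 = 22
(k1+k2)(k1+k2+1)/2 = 22 * 23 / 2 = 253
pi = 253 + 4 = 257

257


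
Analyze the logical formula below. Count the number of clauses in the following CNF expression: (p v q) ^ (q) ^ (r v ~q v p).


A CNF formula is a conjunction of clauses.
Clauses are separated by ^.
Counting the conjuncts: 3 clauses.

3


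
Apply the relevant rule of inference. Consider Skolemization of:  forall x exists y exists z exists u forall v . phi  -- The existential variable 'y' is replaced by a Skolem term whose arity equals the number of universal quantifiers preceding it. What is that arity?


Quantifier prefix: forall x exists y exists z exists u forall v
'y' is existentially quantified at position 2.
Universal variables preceding it: x
Skolem function arity = 1

1


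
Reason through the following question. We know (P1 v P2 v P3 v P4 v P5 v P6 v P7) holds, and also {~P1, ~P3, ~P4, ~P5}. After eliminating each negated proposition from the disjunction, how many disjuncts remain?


Original disjuncts (7): P1, P2, P3, P4, P5, P6, P7
Negated (eliminate): ~P1, ~P3, ~P4, ~P5
Remaining disjuncts: P2, P6, P7
Count = 7 - 4 = 3

3


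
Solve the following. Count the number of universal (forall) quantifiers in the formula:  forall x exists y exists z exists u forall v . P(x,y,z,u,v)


Quantifier prefix: forall x exists y exists z exists u forall v
Mark each quantifier type:
  U E E E U
Universal count = 2, Existential count = 3
Asked for universal (forall) quantifiers: 2

2


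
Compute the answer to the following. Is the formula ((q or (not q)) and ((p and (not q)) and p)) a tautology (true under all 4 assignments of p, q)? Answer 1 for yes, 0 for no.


Check all 4 assignments:
p=0, q=0: 0
p=0, q=1: 0
p=1, q=0: 1
p=1, q=1: 0
Satisfying count = 1/4.
Tautology iff count = 4: no.

0


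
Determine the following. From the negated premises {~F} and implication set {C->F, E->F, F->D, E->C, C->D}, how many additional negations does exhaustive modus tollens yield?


Initial negated facts: {~F}
Apply modus tollens to closure:
  ~F and C->F  =>  ~C
  ~F and E->F  =>  ~E
Final negated: {~C, ~E, ~F}
New negations: {~C, ~E}
Count = 2

2


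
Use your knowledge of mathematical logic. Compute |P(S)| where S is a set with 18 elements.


The power set of a set with n elements has 2^n elements.
|P(S)| = 2^18 = 262144

262144


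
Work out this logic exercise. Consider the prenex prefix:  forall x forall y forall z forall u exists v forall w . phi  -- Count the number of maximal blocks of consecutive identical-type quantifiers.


Quantifier-type sequence: A A A A E A  (A=forall, E=exists)
Group into maximal same-type runs:
  Ax4 | Ex1 | Ax1
Number of blocks = 3

3


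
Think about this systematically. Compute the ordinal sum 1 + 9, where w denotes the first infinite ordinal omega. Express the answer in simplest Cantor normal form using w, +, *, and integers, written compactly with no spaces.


Compute 1 + 9.
Ordinal + is associative but NOT commutative; for finite n>0, n + w = w but w + n stays w+n.
Both operands finite; ordinal + agrees with natural +: 1 + 9 = 10.
Result = 10

10


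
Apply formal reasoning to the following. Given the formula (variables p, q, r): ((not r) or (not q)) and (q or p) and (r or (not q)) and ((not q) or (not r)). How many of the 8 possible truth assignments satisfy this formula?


Evaluate all 8 assignments for p, q, r:
p=0, q=0, r=0: 0
p=0, q=0, r=1: 0
p=0, q=1, r=0: 0
p=0, q=1, r=1: 0
p=1, q=0, r=0: 1
p=1, q=0, r=1: 1
p=1, q=1, r=0: 0
p=1, q=1, r=1: 0
Satisfying count = 2

2


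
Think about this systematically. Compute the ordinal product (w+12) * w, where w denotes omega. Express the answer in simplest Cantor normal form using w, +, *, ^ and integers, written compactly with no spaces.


Compute (w+12) * w.
Ordinal * is associative and left-distributive over +, but NOT commutative; for finite n>1, n*w = w but w*n stays w*n.
(w+12) * w = sup{(w+12)*k : k<w} = sup{w*k+12} = w^2 (the +12 tail is absorbed in the limit).
Result = w^2

w^2


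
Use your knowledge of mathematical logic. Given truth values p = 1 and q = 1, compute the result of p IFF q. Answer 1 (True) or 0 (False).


p = 1, q = 1
Operation: p IFF q
Evaluate: 1 IFF 1 = 1

1


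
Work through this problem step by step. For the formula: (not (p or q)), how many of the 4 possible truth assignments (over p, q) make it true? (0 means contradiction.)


Check all 4 assignments:
p=0, q=0: 1
p=0, q=1: 0
p=1, q=0: 0
p=1, q=1: 0
Count of True = 1

1


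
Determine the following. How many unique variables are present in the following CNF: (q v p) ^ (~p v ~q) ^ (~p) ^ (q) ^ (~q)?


Identify each variable that appears in the formula.
Variables found: p, q
Count = 2

2


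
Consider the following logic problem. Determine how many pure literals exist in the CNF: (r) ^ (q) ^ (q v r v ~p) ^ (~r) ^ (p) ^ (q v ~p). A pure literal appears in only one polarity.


Check each variable for pure literal status:
p: mixed (not pure)
q: pure positive
r: mixed (not pure)
Pure literal count = 1

1


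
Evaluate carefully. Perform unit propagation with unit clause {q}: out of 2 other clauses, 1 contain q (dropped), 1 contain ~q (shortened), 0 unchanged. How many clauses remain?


Satisfied (removed): 1
Shortened (remain): 1
Unchanged (remain): 0
Remaining = 1 + 0 = 1

1


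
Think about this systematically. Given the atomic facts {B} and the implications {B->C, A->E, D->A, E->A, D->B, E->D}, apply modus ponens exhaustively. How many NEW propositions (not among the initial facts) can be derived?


Initial facts: {B}
Apply modus ponens to closure:
  B and B->C  =>  C
Final known: {B, C}
New propositions: {C}
Count = 1

1


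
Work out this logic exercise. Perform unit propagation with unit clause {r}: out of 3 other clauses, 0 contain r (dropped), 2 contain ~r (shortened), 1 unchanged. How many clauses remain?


Satisfied (removed): 0
Shortened (remain): 2
Unchanged (remain): 1
Remaining = 2 + 1 = 3

3


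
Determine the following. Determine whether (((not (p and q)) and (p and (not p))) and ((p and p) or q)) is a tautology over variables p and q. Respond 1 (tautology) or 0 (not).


Check all 4 assignments:
p=0, q=0: 0
p=0, q=1: 0
p=1, q=0: 0
p=1, q=1: 0
Satisfying count = 0/4.
Tautology iff count = 4: no.

0


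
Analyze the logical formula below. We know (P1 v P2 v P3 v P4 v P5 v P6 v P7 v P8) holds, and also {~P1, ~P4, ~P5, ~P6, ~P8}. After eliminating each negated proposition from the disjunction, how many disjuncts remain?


Original disjuncts (8): P1, P2, P3, P4, P5, P6, P7, P8
Negated (eliminate): ~P1, ~P4, ~P5, ~P6, ~P8
Remaining disjuncts: P2, P3, P7
Count = 8 - 5 = 3

3


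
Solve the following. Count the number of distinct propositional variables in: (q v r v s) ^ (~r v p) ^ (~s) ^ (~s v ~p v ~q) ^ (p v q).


Identify each variable that appears in the formula.
Variables found: p, q, r, s
Count = 4

4


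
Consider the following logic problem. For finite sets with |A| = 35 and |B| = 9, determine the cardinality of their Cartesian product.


The Cartesian product A x B contains all ordered pairs (a, b).
|A x B| = |A| * |B| = 35 * 9 = 315

315


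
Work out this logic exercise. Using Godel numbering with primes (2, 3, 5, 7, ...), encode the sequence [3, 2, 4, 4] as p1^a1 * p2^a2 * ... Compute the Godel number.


Encode each element as an exponent of the corresponding prime:
  2^3 = 8
  3^2 = 9
  5^4 = 625
  7^4 = 2401
Product = 8 * 9 * 625 * 2401 = 108045000

108045000


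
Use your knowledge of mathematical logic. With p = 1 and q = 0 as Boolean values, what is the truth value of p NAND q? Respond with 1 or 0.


p = 1, q = 0
Operation: p NAND q
Evaluate: 1 NAND 0 = 1

1


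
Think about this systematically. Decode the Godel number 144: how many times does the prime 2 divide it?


Factorize 144 by dividing by 2 repeatedly.
Division steps: 2 divides 144 exactly 4 time(s).
Exponent of 2 = 4

4


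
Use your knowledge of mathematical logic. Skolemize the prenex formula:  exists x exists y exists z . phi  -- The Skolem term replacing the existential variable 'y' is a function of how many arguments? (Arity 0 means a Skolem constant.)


Quantifier prefix: exists x exists y exists z
'y' is existentially quantified at position 2.
No universal quantifiers precede it.
Skolem function arity = 0 (a Skolem constant)

0


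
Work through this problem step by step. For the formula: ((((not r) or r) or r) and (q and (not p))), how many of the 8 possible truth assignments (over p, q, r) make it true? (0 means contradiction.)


Check all 8 assignments:
p=0, q=0, r=0: 0
p=0, q=0, r=1: 0
p=0, q=1, r=0: 1
p=0, q=1, r=1: 1
p=1, q=0, r=0: 0
p=1, q=0, r=1: 0
p=1, q=1, r=0: 0
p=1, q=1, r=1: 0
Count of True = 2

2


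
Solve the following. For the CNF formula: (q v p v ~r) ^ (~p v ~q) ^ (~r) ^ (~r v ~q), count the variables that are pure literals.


Check each variable for pure literal status:
p: mixed (not pure)
q: mixed (not pure)
r: pure negative
Pure literal count = 1

1


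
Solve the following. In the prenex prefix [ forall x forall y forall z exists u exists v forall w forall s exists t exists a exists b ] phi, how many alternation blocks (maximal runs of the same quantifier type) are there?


Quantifier-type sequence: A A A E E A A E E E  (A=forall, E=exists)
Group into maximal same-type runs:
  Ax3 | Ex2 | Ax2 | Ex3
Number of blocks = 4

4


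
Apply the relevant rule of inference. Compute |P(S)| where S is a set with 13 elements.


The power set of a set with n elements has 2^n elements.
|P(S)| = 2^13 = 8192

8192


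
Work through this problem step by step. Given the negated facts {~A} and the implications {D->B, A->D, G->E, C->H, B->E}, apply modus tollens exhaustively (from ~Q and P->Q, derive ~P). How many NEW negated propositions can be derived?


Initial negated facts: {~A}
Apply modus tollens to closure:
  (no implication fires)
Final negated: {~A}
New negations: {(none)}
Count = 0

0


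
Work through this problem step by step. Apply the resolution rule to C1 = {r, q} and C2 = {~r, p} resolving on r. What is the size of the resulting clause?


Remove r from C1 and ~r from C2.
C1 remainder: {q}
C2 remainder: {p}
Union (resolvent): {p, q}
Resolvent has 2 literal(s).

2


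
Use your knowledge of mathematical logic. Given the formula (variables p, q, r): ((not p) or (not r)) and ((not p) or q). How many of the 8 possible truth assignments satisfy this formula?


Evaluate all 8 assignments for p, q, r:
p=0, q=0, r=0: 1
p=0, q=0, r=1: 1
p=0, q=1, r=0: 1
p=0, q=1, r=1: 1
p=1, q=0, r=0: 0
p=1, q=0, r=1: 0
p=1, q=1, r=0: 1
p=1, q=1, r=1: 0
Satisfying count = 5

5


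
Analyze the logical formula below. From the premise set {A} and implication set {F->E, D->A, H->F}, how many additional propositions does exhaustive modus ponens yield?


Initial facts: {A}
Apply modus ponens to closure:
  (no implication fires)
Final known: {A}
New propositions: {(none)}
Count = 0

0


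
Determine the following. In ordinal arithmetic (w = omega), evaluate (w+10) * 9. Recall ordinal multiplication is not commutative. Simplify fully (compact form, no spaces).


Compute (w+10) * 9.
Ordinal * is associative and left-distributive over +, but NOT commutative; for finite n>1, n*w = w but w*n stays w*n.
(w+10) * 9 = (w+10) repeated 9 times. Each intermediate +10 is absorbed by the following w; only the last survives: w*9+10.
Result = w*9+10

w*9+10


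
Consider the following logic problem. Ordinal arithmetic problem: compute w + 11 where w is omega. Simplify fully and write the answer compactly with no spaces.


Compute w + 11.
Ordinal + is associative but NOT commutative; for finite n>0, n + w = w but w + n stays w+n.
w + 11 is already in normal form (a successor ordinal beyond w).
Result = w+11

w+11


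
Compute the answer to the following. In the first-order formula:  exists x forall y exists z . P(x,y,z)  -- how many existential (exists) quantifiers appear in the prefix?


Quantifier prefix: exists x forall y exists z
Mark each quantifier type:
  E U E
Universal count = 1, Existential count = 2
Asked for existential (exists) quantifiers: 2

2


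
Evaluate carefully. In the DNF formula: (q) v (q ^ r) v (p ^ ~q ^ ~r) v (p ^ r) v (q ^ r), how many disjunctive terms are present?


A DNF formula is a disjunction of terms (conjunctions).
Terms are separated by v.
Counting the disjuncts: 5 terms.

5


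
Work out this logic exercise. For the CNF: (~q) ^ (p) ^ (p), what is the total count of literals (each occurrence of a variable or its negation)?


Counting literals in each clause:
Clause 1: 1 literal(s)
Clause 2: 1 literal(s)
Clause 3: 1 literal(s)
Total = 3

3


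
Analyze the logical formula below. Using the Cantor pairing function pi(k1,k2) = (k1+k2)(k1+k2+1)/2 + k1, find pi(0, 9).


k1 + k2 = 9
(k1+k2)(k1+k2+1)/2 = 9 * 10 / 2 = 45
pi = 45 + 0 = 45

45


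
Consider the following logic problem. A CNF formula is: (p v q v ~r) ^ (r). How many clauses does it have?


A CNF formula is a conjunction of clauses.
Clauses are separated by ^.
Counting the conjuncts: 2 clauses.

2


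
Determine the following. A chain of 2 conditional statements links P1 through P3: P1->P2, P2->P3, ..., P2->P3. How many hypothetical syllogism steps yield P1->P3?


With 2 implications in a chain connecting 3 propositions:
P1->P2, P2->P3, ..., P2->P3
Steps needed = (number of implications) - 1 = 2 - 1 = 1

1


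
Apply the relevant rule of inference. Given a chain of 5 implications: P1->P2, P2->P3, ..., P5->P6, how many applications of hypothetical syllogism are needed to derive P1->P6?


With 5 implications in a chain connecting 6 propositions:
P1->P2, P2->P3, ..., P5->P6
Steps needed = (number of implications) - 1 = 5 - 1 = 4

4


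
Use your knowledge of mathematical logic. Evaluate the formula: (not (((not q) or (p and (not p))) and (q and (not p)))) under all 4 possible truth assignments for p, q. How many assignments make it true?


Check all 4 assignments:
p=0, q=0: 1
p=0, q=1: 1
p=1, q=0: 1
p=1, q=1: 1
Count of True = 4

4


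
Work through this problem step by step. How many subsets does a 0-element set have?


The power set of a set with n elements has 2^n elements.
|P(S)| = 2^0 = 1

1


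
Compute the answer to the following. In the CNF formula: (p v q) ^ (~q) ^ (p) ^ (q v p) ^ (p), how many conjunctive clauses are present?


A CNF formula is a conjunction of clauses.
Clauses are separated by ^.
Counting the conjuncts: 5 clauses.

5


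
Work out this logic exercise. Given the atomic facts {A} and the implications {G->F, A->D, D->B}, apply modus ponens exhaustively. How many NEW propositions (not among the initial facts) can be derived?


Initial facts: {A}
Apply modus ponens to closure:
  A and A->D  =>  D
  D and D->B  =>  B
Final known: {A, B, D}
New propositions: {B, D}
Count = 2

2


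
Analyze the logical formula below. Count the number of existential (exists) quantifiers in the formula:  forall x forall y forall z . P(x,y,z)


Quantifier prefix: forall x forall y forall z
Mark each quantifier type:
  U U U
Universal count = 3, Existential count = 0
Asked for existential (exists) quantifiers: 0

0


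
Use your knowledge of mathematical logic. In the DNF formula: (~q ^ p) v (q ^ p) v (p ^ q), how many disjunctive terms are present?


A DNF formula is a disjunction of terms (conjunctions).
Terms are separated by v.
Counting the disjuncts: 3 terms.

3


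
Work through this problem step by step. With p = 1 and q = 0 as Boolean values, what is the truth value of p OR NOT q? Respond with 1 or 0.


p = 1, q = 0
Operation: p OR NOT q
Evaluate: 1 OR NOT 0 = 1

1


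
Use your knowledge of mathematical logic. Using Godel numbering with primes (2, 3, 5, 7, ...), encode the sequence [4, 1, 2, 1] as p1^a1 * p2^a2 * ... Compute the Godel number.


Encode each element as an exponent of the corresponding prime:
  2^4 = 16
  3^1 = 3
  5^2 = 25
  7^1 = 7
Product = 16 * 3 * 25 * 7 = 8400

8400


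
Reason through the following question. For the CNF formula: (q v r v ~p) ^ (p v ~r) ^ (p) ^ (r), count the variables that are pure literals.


Check each variable for pure literal status:
p: mixed (not pure)
q: pure positive
r: mixed (not pure)
Pure literal count = 1

1


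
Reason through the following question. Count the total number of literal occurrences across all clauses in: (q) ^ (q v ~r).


Counting literals in each clause:
Clause 1: 1 literal(s)
Clause 2: 2 literal(s)
Total = 3

3


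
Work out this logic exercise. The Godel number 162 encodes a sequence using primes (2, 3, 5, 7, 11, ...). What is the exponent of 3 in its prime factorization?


Factorize 162 by dividing by 3 repeatedly.
Division steps: 3 divides 162 exactly 4 time(s).
Exponent of 3 = 4

4


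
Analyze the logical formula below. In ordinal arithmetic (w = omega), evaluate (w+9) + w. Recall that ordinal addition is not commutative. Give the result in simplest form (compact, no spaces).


Compute (w+9) + w.
Ordinal + is associative but NOT commutative; for finite n>0, n + w = w but w + n stays w+n.
(w+9) + w = w + (9+w) = w + w = w*2 (the finite tail 9 is absorbed by the right w).
Result = w*2

w*2


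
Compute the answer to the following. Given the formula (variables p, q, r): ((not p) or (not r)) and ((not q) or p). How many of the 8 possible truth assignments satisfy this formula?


Evaluate all 8 assignments for p, q, r:
p=0, q=0, r=0: 1
p=0, q=0, r=1: 1
p=0, q=1, r=0: 0
p=0, q=1, r=1: 0
p=1, q=0, r=0: 1
p=1, q=0, r=1: 0
p=1, q=1, r=0: 1
p=1, q=1, r=1: 0
Satisfying count = 4

4


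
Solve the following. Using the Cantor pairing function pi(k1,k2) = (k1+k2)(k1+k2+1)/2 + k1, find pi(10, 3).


k1 + k2 = 13
(k1+k2)(k1+k2+1)/2 = 13 * 14 / 2 = 91
pi = 91 + 10 = 101

101


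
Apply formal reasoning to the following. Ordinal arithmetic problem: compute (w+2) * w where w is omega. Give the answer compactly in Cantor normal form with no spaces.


Compute (w+2) * w.
Ordinal * is associative and left-distributive over +, but NOT commutative; for finite n>1, n*w = w but w*n stays w*n.
(w+2) * w = sup{(w+2)*k : k<w} = sup{w*k+2} = w^2 (the +2 tail is absorbed in the limit).
Result = w^2

w^2


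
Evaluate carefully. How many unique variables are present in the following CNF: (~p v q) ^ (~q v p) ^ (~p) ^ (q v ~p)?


Identify each variable that appears in the formula.
Variables found: p, q
Count = 2

2


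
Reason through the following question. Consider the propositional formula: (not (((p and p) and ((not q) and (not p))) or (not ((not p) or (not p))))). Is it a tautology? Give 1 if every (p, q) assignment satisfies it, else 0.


Check all 4 assignments:
p=0, q=0: 1
p=0, q=1: 1
p=1, q=0: 0
p=1, q=1: 0
Satisfying count = 2/4.
Tautology iff count = 4: no.

0


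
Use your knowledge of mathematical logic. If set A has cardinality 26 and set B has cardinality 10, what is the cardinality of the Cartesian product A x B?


The Cartesian product A x B contains all ordered pairs (a, b).
|A x B| = |A| * |B| = 26 * 10 = 260

260


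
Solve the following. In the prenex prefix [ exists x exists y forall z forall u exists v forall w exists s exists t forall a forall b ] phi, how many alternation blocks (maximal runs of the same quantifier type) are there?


Quantifier-type sequence: E E A A E A E E A A  (A=forall, E=exists)
Group into maximal same-type runs:
  Ex2 | Ax2 | Ex1 | Ax1 | Ex2 | Ax2
Number of blocks = 6

6


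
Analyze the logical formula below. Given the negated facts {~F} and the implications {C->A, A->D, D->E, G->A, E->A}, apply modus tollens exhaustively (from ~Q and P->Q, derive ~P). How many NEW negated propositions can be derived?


Initial negated facts: {~F}
Apply modus tollens to closure:
  (no implication fires)
Final negated: {~F}
New negations: {(none)}
Count = 0

0


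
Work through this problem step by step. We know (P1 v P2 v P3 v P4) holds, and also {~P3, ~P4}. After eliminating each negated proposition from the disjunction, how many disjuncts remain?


Original disjuncts (4): P1, P2, P3, P4
Negated (eliminate): ~P3, ~P4
Remaining disjuncts: P1, P2
Count = 4 - 2 = 2

2


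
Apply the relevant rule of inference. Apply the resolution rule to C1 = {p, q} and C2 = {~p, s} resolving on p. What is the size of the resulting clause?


Remove p from C1 and ~p from C2.
C1 remainder: {q}
C2 remainder: {s}
Union (resolvent): {q, s}
Resolvent has 2 literal(s).

2


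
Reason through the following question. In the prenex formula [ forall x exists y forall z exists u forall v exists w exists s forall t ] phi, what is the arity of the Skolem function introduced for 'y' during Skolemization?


Quantifier prefix: forall x exists y forall z exists u forall v exists w exists s forall t
'y' is existentially quantified at position 2.
Universal variables preceding it: x
Skolem function arity = 1

1


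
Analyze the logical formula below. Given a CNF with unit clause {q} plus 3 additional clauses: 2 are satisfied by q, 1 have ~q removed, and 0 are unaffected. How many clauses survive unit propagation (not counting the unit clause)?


Satisfied (removed): 2
Shortened (remain): 1
Unchanged (remain): 0
Remaining = 1 + 0 = 1

1


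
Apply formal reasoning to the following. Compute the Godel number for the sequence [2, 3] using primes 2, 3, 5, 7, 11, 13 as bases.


Encode each element as an exponent of the corresponding prime:
  2^2 = 4
  3^3 = 27
Product = 4 * 27 = 108

108


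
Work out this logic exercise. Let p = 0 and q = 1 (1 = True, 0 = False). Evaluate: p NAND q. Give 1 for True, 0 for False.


p = 0, q = 1
Operation: p NAND q
Evaluate: 0 NAND 1 = 1

1


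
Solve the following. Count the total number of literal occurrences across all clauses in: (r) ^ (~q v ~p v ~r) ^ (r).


Counting literals in each clause:
Clause 1: 1 literal(s)
Clause 2: 3 literal(s)
Clause 3: 1 literal(s)
Total = 5

5


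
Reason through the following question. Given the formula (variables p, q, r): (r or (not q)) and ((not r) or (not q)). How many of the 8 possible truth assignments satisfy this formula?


Evaluate all 8 assignments for p, q, r:
p=0, q=0, r=0: 1
p=0, q=0, r=1: 1
p=0, q=1, r=0: 0
p=0, q=1, r=1: 0
p=1, q=0, r=0: 1
p=1, q=0, r=1: 1
p=1, q=1, r=0: 0
p=1, q=1, r=1: 0
Satisfying count = 4

4


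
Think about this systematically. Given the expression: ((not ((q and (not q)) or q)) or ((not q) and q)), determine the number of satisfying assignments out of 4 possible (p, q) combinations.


Check all 4 assignments:
p=0, q=0: 1
p=0, q=1: 0
p=1, q=0: 1
p=1, q=1: 0
Count of True = 2

2


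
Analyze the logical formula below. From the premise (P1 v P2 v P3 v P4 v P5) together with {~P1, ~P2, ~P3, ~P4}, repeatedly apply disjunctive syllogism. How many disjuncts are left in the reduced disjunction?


Original disjuncts (5): P1, P2, P3, P4, P5
Negated (eliminate): ~P1, ~P2, ~P3, ~P4
Remaining disjuncts: P5
Count = 5 - 4 = 1

1


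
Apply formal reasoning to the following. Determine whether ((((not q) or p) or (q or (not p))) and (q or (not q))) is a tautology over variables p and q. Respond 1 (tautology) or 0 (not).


Check all 4 assignments:
p=0, q=0: 1
p=0, q=1: 1
p=1, q=0: 1
p=1, q=1: 1
Satisfying count = 4/4.
Tautology iff count = 4: yes.

1


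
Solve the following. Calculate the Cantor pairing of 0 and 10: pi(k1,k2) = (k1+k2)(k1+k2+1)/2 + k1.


k1 + k2 = 10
(k1+k2)(k1+k2+1)/2 = 10 * 11 / 2 = 55
pi = 55 + 0 = 55

55


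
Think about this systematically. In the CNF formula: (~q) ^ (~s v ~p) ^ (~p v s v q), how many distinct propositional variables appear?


Identify each variable that appears in the formula.
Variables found: p, q, s
Count = 3

3


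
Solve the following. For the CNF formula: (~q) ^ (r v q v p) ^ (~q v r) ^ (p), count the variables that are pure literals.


Check each variable for pure literal status:
p: pure positive
q: mixed (not pure)
r: pure positive
Pure literal count = 2

2


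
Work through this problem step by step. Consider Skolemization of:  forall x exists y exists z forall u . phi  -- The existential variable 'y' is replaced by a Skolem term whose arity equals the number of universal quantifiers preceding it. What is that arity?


Quantifier prefix: forall x exists y exists z forall u
'y' is existentially quantified at position 2.
Universal variables preceding it: x
Skolem function arity = 1

1


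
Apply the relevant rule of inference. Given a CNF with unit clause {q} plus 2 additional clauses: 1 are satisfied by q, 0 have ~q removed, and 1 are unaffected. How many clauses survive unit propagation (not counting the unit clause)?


Satisfied (removed): 1
Shortened (remain): 0
Unchanged (remain): 1
Remaining = 0 + 1 = 1

1
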